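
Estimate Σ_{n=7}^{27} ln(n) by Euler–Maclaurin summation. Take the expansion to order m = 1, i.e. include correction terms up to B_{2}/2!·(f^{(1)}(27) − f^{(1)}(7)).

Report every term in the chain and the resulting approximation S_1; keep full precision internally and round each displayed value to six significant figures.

Integral: ∫_7^27 ln(x) dx = 55.3662.
Boundary: ½(f(7) + f(27)) = ½(1.94591 + 3.29584) = 2.62087.
Integral + boundary = 57.9871.
Order-1 term: 1/12 · (0.0370370 − 0.142857) = -0.00881834.

S_1 ≈ 57.9783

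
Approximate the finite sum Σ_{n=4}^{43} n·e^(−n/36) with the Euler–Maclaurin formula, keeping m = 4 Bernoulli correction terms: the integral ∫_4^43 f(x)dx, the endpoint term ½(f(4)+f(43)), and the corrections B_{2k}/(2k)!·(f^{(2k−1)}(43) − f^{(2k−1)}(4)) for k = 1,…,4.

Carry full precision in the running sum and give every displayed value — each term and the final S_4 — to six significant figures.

S_4 ≈ 435.430

∫_4^43 x·e^(−x/36) dx evaluates to 427.200.
Boundary: ½(f(4) + f(43)) = ½(3.57936 + 13.0235) = 8.30143.
Integral + boundary = 435.502.
k=1: B_{2}/(2)! × [f^{(1)}(43) − f^{(1)}(4)] = 1/12 × (-0.0588918 − 0.795413) = -0.0711920.
Partial sum through k=1: 435.430.
k=2: B_{4}/(4)! × [f^{(3)}(43) − f^{(3)}(4)] = −1/720 × (0.000421954 − 0.00199467) = 2.18433e-06.
Partial sum through k=2: 435.430.
k=3: B_{6}/(6)! × [f^{(5)}(43) − f^{(5)}(4)] = 1/30240 × (6.86226e-07 − 2.60463e-06) = -6.34391e-11.
Partial sum through k=3: 435.430.
k=4: B_{8}/(8)! × [f^{(7)}(43) − f^{(7)}(4)] = −1/1209600 × (8.07771e-10 − 2.83191e-09) = 1.67339e-15.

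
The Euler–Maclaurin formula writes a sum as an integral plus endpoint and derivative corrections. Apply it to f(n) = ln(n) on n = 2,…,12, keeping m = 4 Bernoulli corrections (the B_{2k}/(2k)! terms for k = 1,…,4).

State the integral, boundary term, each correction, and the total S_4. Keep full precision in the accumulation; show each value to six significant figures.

S_4 ≈ 19.9872

The integral term ∫_2^12 ln(x) dx = 18.4326.
Endpoint term: (f(2) + f(12))/2 = (0.693147 + 2.48491)/2 = 1.58903.
So far: 20.0216.
Correction k=1: B_{2}/2! · (f^{(1)}(12) − f^{(1)}(2)) = 1/12 · (0.0833333 − 0.500000) = -0.0347222.
Running total after k=1: 19.9869.
Correction k=2: B_{4}/4! · (f^{(3)}(12) − f^{(3)}(2)) = −1/720 · (0.00115741 − 0.250000) = 0.000345615.
Running total after k=2: 19.9872.
Correction k=3: B_{6}/6! · (f^{(5)}(12) − f^{(5)}(2)) = 1/30240 · (9.64506e-05 − 0.750000) = -2.47984e-05.
Running total after k=3: 19.9872.
Correction k=4: B_{8}/8! · (f^{(7)}(12) − f^{(7)}(2)) = −1/1209600 · (2.00939e-05 − 5.62500) = 4.65028e-06.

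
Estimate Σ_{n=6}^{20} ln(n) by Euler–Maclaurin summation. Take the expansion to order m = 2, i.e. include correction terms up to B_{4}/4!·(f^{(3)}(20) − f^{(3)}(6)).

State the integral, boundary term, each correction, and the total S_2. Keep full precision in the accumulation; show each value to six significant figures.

The integral term ∫_6^20 ln(x) dx = 35.1641.
Boundary: ½(f(6) + f(20)) = ½(1.79176 + 2.99573) = 2.39375.
Integral + boundary = 37.5578.
k=1: B_{2}/(2)! × [f^{(1)}(20) − f^{(1)}(6)] = 1/12 × (0.0500000 − 0.166667) = -0.00972222.
Running total after k=1: 37.5481.
k=2: B_{4}/(4)! × [f^{(3)}(20) − f^{(3)}(6)] = −1/720 × (0.000250000 − 0.00925926) = 1.25129e-05.

S_2 ≈ 37.5481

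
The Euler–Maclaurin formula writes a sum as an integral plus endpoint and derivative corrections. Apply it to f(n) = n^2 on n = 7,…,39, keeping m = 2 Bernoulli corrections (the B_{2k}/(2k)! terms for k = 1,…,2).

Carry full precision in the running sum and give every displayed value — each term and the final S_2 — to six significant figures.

S_2 ≈ 20449.0

Integral: ∫_7^39 x^2 dx = 19658.7.
½[f(7) + f(39)] = ½[49.0000 + 1521.00] = 785.000.
So far: 20443.7.
k=1: B_{2}/(2)! × [f^{(1)}(39) − f^{(1)}(7)] = 1/12 × (78.0000 − 14.0000) = 5.33333.
After k=1: 20449.0.
k=2: B_{4}/(4)! × [f^{(3)}(39) − f^{(3)}(7)] = −1/720 × (0.00000 − 0.00000) = 0.00000.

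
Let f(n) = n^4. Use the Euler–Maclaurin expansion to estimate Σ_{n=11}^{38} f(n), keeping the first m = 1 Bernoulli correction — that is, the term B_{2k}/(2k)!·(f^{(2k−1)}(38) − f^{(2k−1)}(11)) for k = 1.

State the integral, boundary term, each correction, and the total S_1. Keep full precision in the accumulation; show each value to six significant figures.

The integral term ∫_11^38 x^4 dx = 1.58148e+07.
Boundary: ½(f(11) + f(38)) = ½(14641.0 + 2.08514e+06) = 1.04989e+06.
Running total after boundary: 1.68647e+07.
k=1: B_{2}/(2)! × [f^{(1)}(38) − f^{(1)}(11)] = 1/12 × (219488 − 5324.00) = 17847.0.

S_1 ≈ 1.68826e+07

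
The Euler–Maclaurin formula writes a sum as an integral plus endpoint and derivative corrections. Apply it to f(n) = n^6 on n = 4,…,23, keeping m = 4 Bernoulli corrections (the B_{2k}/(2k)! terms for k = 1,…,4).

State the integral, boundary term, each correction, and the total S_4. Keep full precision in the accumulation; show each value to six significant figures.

S_4 ≈ 5.63637e+08

∫_4^23 x^6 dx evaluates to 4.86401e+08.
Endpoint term: (f(4) + f(23))/2 = (4096.00 + 1.48036e+08)/2 = 7.40200e+07.
Running total after boundary: 5.60421e+08.
k=1: B_{2}/(2)! × [f^{(1)}(23) − f^{(1)}(4)] = 1/12 × (3.86181e+07 − 6144.00) = 3.21766e+06.
After k=1: 5.63639e+08.
k=2: B_{4}/(4)! × [f^{(3)}(23) − f^{(3)}(4)] = −1/720 × (1.46004e+06 − 7680.00) = -2017.17.
After k=2: 5.63637e+08.
k=3: B_{6}/(6)! × [f^{(5)}(23) − f^{(5)}(4)] = 1/30240 × (16560.0 − 2880.00) = 0.452381.
After k=3: 5.63637e+08.
k=4: B_{8}/(8)! × [f^{(7)}(23) − f^{(7)}(4)] = −1/1209600 × (0.00000 − 0.00000) = 0.00000.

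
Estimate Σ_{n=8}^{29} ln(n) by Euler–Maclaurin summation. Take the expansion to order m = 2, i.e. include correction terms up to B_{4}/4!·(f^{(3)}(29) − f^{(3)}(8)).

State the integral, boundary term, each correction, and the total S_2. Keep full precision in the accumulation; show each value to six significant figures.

∫_8^29 ln(x) dx evaluates to 60.0160.
½[f(8) + f(29)] = ½[2.07944 + 3.36730] = 2.72337.
Running total after boundary: 62.7394.
k=1: B_{2}/(2)! × [f^{(1)}(29) − f^{(1)}(8)] = 1/12 × (0.0344828 − 0.125000) = -0.00754310.
Partial sum through k=1: 62.7319.
k=2: B_{4}/(4)! × [f^{(3)}(29) − f^{(3)}(8)] = −1/720 × (8.20042e-05 − 0.00390625) = 5.31145e-06.

S_2 ≈ 62.7319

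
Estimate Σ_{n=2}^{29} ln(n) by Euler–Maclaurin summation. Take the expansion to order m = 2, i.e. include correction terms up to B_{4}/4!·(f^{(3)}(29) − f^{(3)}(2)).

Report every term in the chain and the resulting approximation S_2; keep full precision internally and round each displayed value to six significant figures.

The integral term ∫_2^29 ln(x) dx = 69.2653.
Endpoint term: (f(2) + f(29))/2 = (0.693147 + 3.36730)/2 = 2.03022.
Integral + boundary = 71.2955.
k=1: B_{2}/(2)! × [f^{(1)}(29) − f^{(1)}(2)] = 1/12 × (0.0344828 − 0.500000) = -0.0387931.
Partial sum through k=1: 71.2567.
k=2: B_{4}/(4)! × [f^{(3)}(29) − f^{(3)}(2)] = −1/720 × (8.20042e-05 − 0.250000) = 0.000347108.

S_2 ≈ 71.2571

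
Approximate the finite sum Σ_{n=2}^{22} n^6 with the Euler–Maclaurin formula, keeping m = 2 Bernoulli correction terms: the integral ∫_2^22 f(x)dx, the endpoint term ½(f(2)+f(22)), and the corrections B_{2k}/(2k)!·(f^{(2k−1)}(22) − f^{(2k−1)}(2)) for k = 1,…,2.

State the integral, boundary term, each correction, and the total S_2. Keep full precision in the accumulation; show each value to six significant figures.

S_2 ≈ 4.15602e+08

∫_2^22 x^6 dx evaluates to 3.56337e+08.
Boundary: ½(f(2) + f(22)) = ½(64.0000 + 1.13380e+08) = 5.66900e+07.
Integral + boundary = 4.13027e+08.
Order-1 term: 1/12 · (3.09218e+07 − 192.000) = 2.57680e+06.
After k=1: 4.15604e+08.
Order-2 term: −1/720 · (1.27776e+06 − 960.000) = -1773.33.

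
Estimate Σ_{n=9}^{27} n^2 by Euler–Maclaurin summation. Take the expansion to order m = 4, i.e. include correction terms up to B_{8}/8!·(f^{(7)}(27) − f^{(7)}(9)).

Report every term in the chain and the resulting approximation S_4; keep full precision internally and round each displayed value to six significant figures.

The integral term ∫_9^27 x^2 dx = 6318.00.
½[f(9) + f(27)] = ½[81.0000 + 729.000] = 405.000.
So far: 6723.00.
Correction k=1: B_{2}/2! · (f^{(1)}(27) − f^{(1)}(9)) = 1/12 · (54.0000 − 18.0000) = 3.00000.
Partial sum through k=1: 6726.00.
Correction k=2: B_{4}/4! · (f^{(3)}(27) − f^{(3)}(9)) = −1/720 · (0.00000 − 0.00000) = 0.00000.
Partial sum through k=2: 6726.00.
Correction k=3: B_{6}/6! · (f^{(5)}(27) − f^{(5)}(9)) = 1/30240 · (0.00000 − 0.00000) = 0.00000.
Partial sum through k=3: 6726.00.
Correction k=4: B_{8}/8! · (f^{(7)}(27) − f^{(7)}(9)) = −1/1209600 · (0.00000 − 0.00000) = 0.00000.

S_4 ≈ 6726.00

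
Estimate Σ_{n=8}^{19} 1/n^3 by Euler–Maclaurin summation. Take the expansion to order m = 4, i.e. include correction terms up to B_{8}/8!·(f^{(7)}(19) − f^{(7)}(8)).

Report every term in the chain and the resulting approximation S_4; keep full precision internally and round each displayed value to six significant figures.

S_4 ≈ 0.00753572

∫_8^19 1/x^3 dx evaluates to 0.00642746.
Endpoint term: (f(8) + f(19))/2 = (0.00195312 + 0.000145794)/2 = 0.00104946.
Running total after boundary: 0.00747692.
Correction k=1: B_{2}/2! · (f^{(1)}(19) − f^{(1)}(8)) = 1/12 · (-2.30201e-05 − (-0.000732422)) = 5.91168e-05.
Running total after k=1: 0.00753603.
Correction k=2: B_{4}/4! · (f^{(3)}(19) − f^{(3)}(8)) = −1/720 · (-1.27535e-06 − (-0.000228882)) = -3.16120e-07.
Running total after k=2: 0.00753572.
Correction k=3: B_{6}/6! · (f^{(5)}(19) − f^{(5)}(8)) = 1/30240 · (-1.48379e-07 − (-0.000150204)) = 4.96215e-09.
Running total after k=3: 0.00753572.
Correction k=4: B_{8}/8! · (f^{(7)}(19) − f^{(7)}(8)) = −1/1209600 · (-2.95935e-08 − (-0.000168979)) = -1.39674e-10.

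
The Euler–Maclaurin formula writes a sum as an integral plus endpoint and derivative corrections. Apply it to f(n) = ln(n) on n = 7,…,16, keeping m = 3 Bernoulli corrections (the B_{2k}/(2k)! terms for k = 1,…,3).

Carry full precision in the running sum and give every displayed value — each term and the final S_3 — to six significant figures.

S_3 ≈ 24.0926

The integral term ∫_7^16 ln(x) dx = 21.7400.
Endpoint term: (f(7) + f(16))/2 = (1.94591 + 2.77259)/2 = 2.35925.
So far: 24.0993.
k=1: B_{2}/(2)! × [f^{(1)}(16) − f^{(1)}(7)] = 1/12 × (0.0625000 − 0.142857) = -0.00669643.
Partial sum through k=1: 24.0926.
k=2: B_{4}/(4)! × [f^{(3)}(16) − f^{(3)}(7)] = −1/720 × (0.000488281 − 0.00583090) = 7.42031e-06.
Partial sum through k=2: 24.0926.
k=3: B_{6}/(6)! × [f^{(5)}(16) − f^{(5)}(7)] = 1/30240 × (2.28882e-05 − 0.00142798) = -4.64646e-08.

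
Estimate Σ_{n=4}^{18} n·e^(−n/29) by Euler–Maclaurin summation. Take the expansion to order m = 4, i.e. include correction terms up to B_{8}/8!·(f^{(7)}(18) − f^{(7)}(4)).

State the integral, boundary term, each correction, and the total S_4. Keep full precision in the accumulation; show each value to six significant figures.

S_4 ≈ 107.521

∫_4^18 x·e^(−x/29) dx evaluates to 100.986.
Boundary: ½(f(4) + f(18)) = ½(3.48464 + 9.67632) = 6.58048.
Running total after boundary: 107.567.
Correction k=1: B_{2}/2! · (f^{(1)}(18) − f^{(1)}(4)) = 1/12 · (0.203907 − 0.750999) = -0.0455910.
Running total after k=1: 107.521.
Correction k=2: B_{4}/4! · (f^{(3)}(18) − f^{(3)}(4)) = −1/720 · (0.00152087 − 0.00296470) = 2.00532e-06.
Running total after k=2: 107.521.
Correction k=3: B_{6}/6! · (f^{(5)}(18) − f^{(5)}(4)) = 1/30240 · (3.32852e-06 − 5.98862e-06) = -8.79660e-11.
Running total after k=3: 107.521.
Correction k=4: B_{8}/8! · (f^{(7)}(18) − f^{(7)}(4)) = −1/1209600 · (5.76532e-09 − 1.00500e-08) = 3.54219e-15.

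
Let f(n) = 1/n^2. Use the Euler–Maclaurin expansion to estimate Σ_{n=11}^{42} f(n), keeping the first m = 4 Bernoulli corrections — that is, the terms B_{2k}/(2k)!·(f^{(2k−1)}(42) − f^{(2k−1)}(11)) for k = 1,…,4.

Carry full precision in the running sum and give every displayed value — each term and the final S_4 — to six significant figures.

S_4 ≈ 0.0716380

Integral: ∫_11^42 1/x^2 dx = 0.0670996.
Endpoint term: (f(11) + f(42))/2 = (0.00826446 + 0.000566893)/2 = 0.00441568.
Integral + boundary = 0.0715152.
Correction k=1: B_{2}/2! · (f^{(1)}(42) − f^{(1)}(11)) = 1/12 · (-2.69949e-05 − (-0.00150263)) = 0.000122970.
Running total after k=1: 0.0716382.
Correction k=2: B_{4}/4! · (f^{(3)}(42) − f^{(3)}(11)) = −1/720 · (-1.83639e-07 − (-0.000149021)) = -2.06719e-07.
Running total after k=2: 0.0716380.
Correction k=3: B_{6}/6! · (f^{(5)}(42) − f^{(5)}(11)) = 1/30240 · (-3.12311e-09 − (-3.69474e-05)) = 1.22170e-09.
Running total after k=3: 0.0716380.
Correction k=4: B_{8}/8! · (f^{(7)}(42) − f^{(7)}(11)) = −1/1209600 · (-9.91464e-11 − (-1.70996e-05)) = -1.41365e-11.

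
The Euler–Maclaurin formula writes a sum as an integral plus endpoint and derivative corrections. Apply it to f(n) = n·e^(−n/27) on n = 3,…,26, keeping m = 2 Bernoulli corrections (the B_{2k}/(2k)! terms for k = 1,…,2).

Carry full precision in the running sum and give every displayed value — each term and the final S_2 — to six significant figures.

S_2 ≈ 184.761

Integral: ∫_3^26 x·e^(−x/27) dx = 178.521.
Endpoint term: (f(3) + f(26))/2 = (2.68452 + 9.92576)/2 = 6.30514.
Running total after boundary: 184.826.
Correction k=1: B_{2}/2! · (f^{(1)}(26) − f^{(1)}(3)) = 1/12 · (0.0141393 − 0.795413) = -0.0651061.
Partial sum through k=1: 184.761.
Correction k=2: B_{4}/4! · (f^{(3)}(26) − f^{(3)}(3)) = −1/720 · (0.00106675 − 0.00354608) = 3.44351e-06.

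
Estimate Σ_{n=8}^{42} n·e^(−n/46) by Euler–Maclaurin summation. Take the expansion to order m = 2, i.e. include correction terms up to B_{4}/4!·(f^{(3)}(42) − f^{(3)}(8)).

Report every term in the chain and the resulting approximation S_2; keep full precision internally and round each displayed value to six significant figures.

∫_8^42 x·e^(−x/46) dx evaluates to 463.013.
½[f(8) + f(42)] = ½[6.72296 + 16.8546] = 11.7888.
Running total after boundary: 474.801.
k=1: B_{2}/(2)! × [f^{(1)}(42) − f^{(1)}(8)] = 1/12 × (0.0348957 − 0.694219) = -0.0549436.
Running total after k=1: 474.746.
k=2: B_{4}/(4)! × [f^{(3)}(42) − f^{(3)}(8)] = −1/720 × (0.000395793 − 0.00112238) = 1.00915e-06.

S_2 ≈ 474.746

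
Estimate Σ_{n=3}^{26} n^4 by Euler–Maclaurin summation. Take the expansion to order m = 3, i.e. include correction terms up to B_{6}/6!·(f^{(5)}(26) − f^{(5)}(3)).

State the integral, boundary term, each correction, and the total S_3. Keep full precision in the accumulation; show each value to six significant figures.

S_3 ≈ 2.61060e+06

The integral term ∫_3^26 x^4 dx = 2.37623e+06.
Boundary: ½(f(3) + f(26)) = ½(81.0000 + 456976) = 228528.
So far: 2.60476e+06.
Correction k=1: B_{2}/2! · (f^{(1)}(26) − f^{(1)}(3)) = 1/12 · (70304.0 − 108.000) = 5849.67.
Partial sum through k=1: 2.61060e+06.
Correction k=2: B_{4}/4! · (f^{(3)}(26) − f^{(3)}(3)) = −1/720 · (624.000 − 72.0000) = -0.766667.
Partial sum through k=2: 2.61060e+06.
Correction k=3: B_{6}/6! · (f^{(5)}(26) − f^{(5)}(3)) = 1/30240 · (0.00000 − 0.00000) = 0.00000.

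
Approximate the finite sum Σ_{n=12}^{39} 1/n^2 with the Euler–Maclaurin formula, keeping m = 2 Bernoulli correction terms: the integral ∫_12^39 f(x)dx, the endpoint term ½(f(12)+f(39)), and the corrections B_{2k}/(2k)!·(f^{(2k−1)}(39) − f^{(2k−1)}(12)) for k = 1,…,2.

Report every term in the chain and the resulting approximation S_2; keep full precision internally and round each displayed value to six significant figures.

∫_12^39 1/x^2 dx evaluates to 0.0576923.
Endpoint term: (f(12) + f(39))/2 = (0.00694444 + 0.000657462)/2 = 0.00380095.
Integral + boundary = 0.0614933.
Correction k=1: B_{2}/2! · (f^{(1)}(39) − f^{(1)}(12)) = 1/12 · (-3.37160e-05 − (-0.00115741)) = 9.36409e-05.
Running total after k=1: 0.0615869.
Correction k=2: B_{4}/4! · (f^{(3)}(39) − f^{(3)}(12)) = −1/720 · (-2.66004e-07 − (-9.64506e-05)) = -1.33590e-07.

S_2 ≈ 0.0615868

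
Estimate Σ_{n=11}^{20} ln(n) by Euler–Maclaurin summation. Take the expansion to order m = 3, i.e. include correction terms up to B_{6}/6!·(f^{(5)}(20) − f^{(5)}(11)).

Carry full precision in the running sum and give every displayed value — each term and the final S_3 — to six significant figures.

Integral: ∫_11^20 ln(x) dx = 24.5378.
Boundary: ½(f(11) + f(20)) = ½(2.39790 + 2.99573) = 2.69681.
So far: 27.2346.
Correction k=1: B_{2}/2! · (f^{(1)}(20) − f^{(1)}(11)) = 1/12 · (0.0500000 − 0.0909091) = -0.00340909.
Partial sum through k=1: 27.2312.
Correction k=2: B_{4}/4! · (f^{(3)}(20) − f^{(3)}(11)) = −1/720 · (0.000250000 − 0.00150263) = 1.73976e-06.
Partial sum through k=2: 27.2312.
Correction k=3: B_{6}/6! · (f^{(5)}(20) − f^{(5)}(11)) = 1/30240 · (7.50000e-06 − 0.000149021) = -4.67993e-09.

S_3 ≈ 27.2312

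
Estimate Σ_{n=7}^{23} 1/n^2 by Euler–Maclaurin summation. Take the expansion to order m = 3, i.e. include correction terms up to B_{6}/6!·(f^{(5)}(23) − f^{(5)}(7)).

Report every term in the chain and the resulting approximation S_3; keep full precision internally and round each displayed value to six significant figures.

S_3 ≈ 0.110998

The integral term ∫_7^23 1/x^2 dx = 0.0993789.
Endpoint term: (f(7) + f(23))/2 = (0.0204082 + 0.00189036)/2 = 0.0111493.
Integral + boundary = 0.110528.
Correction k=1: B_{2}/2! · (f^{(1)}(23) − f^{(1)}(7)) = 1/12 · (-0.000164379 − (-0.00583090)) = 0.000472210.
Running total after k=1: 0.111000.
Correction k=2: B_{4}/4! · (f^{(3)}(23) − f^{(3)}(7)) = −1/720 · (-3.72883e-06 − (-0.00142798)) = -1.97812e-06.
Running total after k=2: 0.110998.
Correction k=3: B_{6}/6! · (f^{(5)}(23) − f^{(5)}(7)) = 1/30240 · (-2.11465e-07 − (-0.000874271)) = 2.89041e-08.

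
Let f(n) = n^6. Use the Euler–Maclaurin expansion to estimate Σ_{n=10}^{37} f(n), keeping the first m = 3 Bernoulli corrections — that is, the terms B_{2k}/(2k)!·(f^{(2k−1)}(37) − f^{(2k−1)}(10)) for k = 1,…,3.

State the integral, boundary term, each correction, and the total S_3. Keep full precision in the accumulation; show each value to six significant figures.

Integral: ∫_10^37 x^6 dx = 1.35603e+10.
Endpoint term: (f(10) + f(37))/2 = (1.00000e+06 + 2.56573e+09)/2 = 1.28336e+09.
So far: 1.48436e+10.
Correction k=1: B_{2}/2! · (f^{(1)}(37) − f^{(1)}(10)) = 1/12 · (4.16064e+08 − 600000) = 3.46220e+07.
After k=1: 1.48783e+10.
Correction k=2: B_{4}/4! · (f^{(3)}(37) − f^{(3)}(10)) = −1/720 · (6.07836e+06 − 120000) = -8275.50.
After k=2: 1.48782e+10.
Correction k=3: B_{6}/6! · (f^{(5)}(37) − f^{(5)}(10)) = 1/30240 · (26640.0 − 7200.00) = 0.642857.

S_3 ≈ 1.48782e+10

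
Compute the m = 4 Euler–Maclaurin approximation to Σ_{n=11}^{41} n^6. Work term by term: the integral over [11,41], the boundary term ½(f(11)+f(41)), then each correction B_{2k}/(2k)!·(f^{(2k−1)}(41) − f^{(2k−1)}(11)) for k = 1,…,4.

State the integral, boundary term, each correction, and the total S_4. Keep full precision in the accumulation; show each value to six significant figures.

S_4 ≈ 3.02530e+10

Integral: ∫_11^41 x^6 dx = 2.78193e+10.
½[f(11) + f(41)] = ½[1.77156e+06 + 4.75010e+09] = 2.37594e+09.
Running total after boundary: 3.01952e+10.
k=1: B_{2}/(2)! × [f^{(1)}(41) − f^{(1)}(11)] = 1/12 × (6.95137e+08 − 966306) = 5.78476e+07.
Partial sum through k=1: 3.02530e+10.
k=2: B_{4}/(4)! × [f^{(3)}(41) − f^{(3)}(11)] = −1/720 × (8.27052e+06 − 159720) = -11265.0.
Partial sum through k=2: 3.02530e+10.
k=3: B_{6}/(6)! × [f^{(5)}(41) − f^{(5)}(11)] = 1/30240 × (29520.0 − 7920.00) = 0.714286.
Partial sum through k=3: 3.02530e+10.
k=4: B_{8}/(8)! × [f^{(7)}(41) − f^{(7)}(11)] = −1/1209600 × (0.00000 − 0.00000) = 0.00000.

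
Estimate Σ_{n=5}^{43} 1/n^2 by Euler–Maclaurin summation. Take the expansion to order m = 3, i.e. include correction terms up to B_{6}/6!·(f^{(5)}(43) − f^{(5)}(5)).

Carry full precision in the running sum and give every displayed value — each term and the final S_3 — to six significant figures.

The integral term ∫_5^43 1/x^2 dx = 0.176744.
½[f(5) + f(43)] = ½[0.0400000 + 0.000540833] = 0.0202704.
So far: 0.197015.
k=1: B_{2}/(2)! × [f^{(1)}(43) − f^{(1)}(5)] = 1/12 × (-2.51550e-05 − (-0.0160000)) = 0.00133124.
Partial sum through k=1: 0.198346.
k=2: B_{4}/(4)! × [f^{(3)}(43) − f^{(3)}(5)] = −1/720 × (-1.63256e-07 − (-0.00768000)) = -1.06664e-05.
Partial sum through k=2: 0.198335.
k=3: B_{6}/(6)! × [f^{(5)}(43) − f^{(5)}(5)] = 1/30240 × (-2.64883e-09 − (-0.00921600)) = 3.04762e-07.

S_3 ≈ 0.198335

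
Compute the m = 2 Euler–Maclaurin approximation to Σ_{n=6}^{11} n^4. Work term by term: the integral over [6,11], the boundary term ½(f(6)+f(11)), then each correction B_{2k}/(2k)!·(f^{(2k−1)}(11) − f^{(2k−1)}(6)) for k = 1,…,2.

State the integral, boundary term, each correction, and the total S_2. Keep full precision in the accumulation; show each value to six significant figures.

∫_6^11 x^4 dx evaluates to 30655.0.
Boundary: ½(f(6) + f(11)) = ½(1296.00 + 14641.0) = 7968.50.
So far: 38623.5.
k=1: B_{2}/(2)! × [f^{(1)}(11) − f^{(1)}(6)] = 1/12 × (5324.00 − 864.000) = 371.667.
After k=1: 38995.2.
k=2: B_{4}/(4)! × [f^{(3)}(11) − f^{(3)}(6)] = −1/720 × (264.000 − 144.000) = -0.166667.

S_2 ≈ 38995.0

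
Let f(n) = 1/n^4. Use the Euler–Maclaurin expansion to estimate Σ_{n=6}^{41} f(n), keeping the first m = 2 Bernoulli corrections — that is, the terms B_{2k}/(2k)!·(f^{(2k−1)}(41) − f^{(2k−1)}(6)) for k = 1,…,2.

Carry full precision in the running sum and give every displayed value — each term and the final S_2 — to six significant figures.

S_2 ≈ 0.00196662

The integral term ∫_6^41 1/x^4 dx = 0.00153837.
½[f(6) + f(41)] = ½[0.000771605 + 3.53887e-07] = 0.000385979.
Running total after boundary: 0.00192435.
Correction k=1: B_{2}/2! · (f^{(1)}(41) − f^{(1)}(6)) = 1/12 · (-3.45256e-08 − (-0.000514403)) = 4.28641e-05.
Running total after k=1: 0.00196722.
Correction k=2: B_{4}/4! · (f^{(3)}(41) − f^{(3)}(6)) = −1/720 · (-6.16161e-10 − (-0.000428669)) = -5.95373e-07.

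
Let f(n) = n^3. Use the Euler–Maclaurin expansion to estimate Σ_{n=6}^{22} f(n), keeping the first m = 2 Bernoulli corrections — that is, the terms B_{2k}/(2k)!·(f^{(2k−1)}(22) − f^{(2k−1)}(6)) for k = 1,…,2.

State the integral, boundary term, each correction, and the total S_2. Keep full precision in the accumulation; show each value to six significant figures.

Integral: ∫_6^22 x^3 dx = 58240.0.
Endpoint term: (f(6) + f(22))/2 = (216.000 + 10648.0)/2 = 5432.00.
Running total after boundary: 63672.0.
k=1: B_{2}/(2)! × [f^{(1)}(22) − f^{(1)}(6)] = 1/12 × (1452.00 − 108.000) = 112.000.
Partial sum through k=1: 63784.0.
k=2: B_{4}/(4)! × [f^{(3)}(22) − f^{(3)}(6)] = −1/720 × (6.00000 − 6.00000) = 0.00000.

S_2 ≈ 63784.0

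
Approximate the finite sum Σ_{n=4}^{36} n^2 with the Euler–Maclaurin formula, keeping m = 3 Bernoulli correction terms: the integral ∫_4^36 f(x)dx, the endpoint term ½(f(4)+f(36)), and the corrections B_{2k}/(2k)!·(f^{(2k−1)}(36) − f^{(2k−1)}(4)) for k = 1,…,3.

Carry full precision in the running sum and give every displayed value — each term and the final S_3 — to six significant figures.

S_3 ≈ 16192.0

Integral: ∫_4^36 x^2 dx = 15530.7.
½[f(4) + f(36)] = ½[16.0000 + 1296.00] = 656.000.
Running total after boundary: 16186.7.
Correction k=1: B_{2}/2! · (f^{(1)}(36) − f^{(1)}(4)) = 1/12 · (72.0000 − 8.00000) = 5.33333.
Partial sum through k=1: 16192.0.
Correction k=2: B_{4}/4! · (f^{(3)}(36) − f^{(3)}(4)) = −1/720 · (0.00000 − 0.00000) = 0.00000.
Partial sum through k=2: 16192.0.
Correction k=3: B_{6}/6! · (f^{(5)}(36) − f^{(5)}(4)) = 1/30240 · (0.00000 − 0.00000) = 0.00000.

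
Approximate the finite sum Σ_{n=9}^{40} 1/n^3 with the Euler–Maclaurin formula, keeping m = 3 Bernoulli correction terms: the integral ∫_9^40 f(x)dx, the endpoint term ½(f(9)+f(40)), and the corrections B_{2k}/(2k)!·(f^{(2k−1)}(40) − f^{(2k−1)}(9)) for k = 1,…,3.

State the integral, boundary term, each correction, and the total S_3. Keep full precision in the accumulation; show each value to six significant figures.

S_3 ≈ 0.00659187

Integral: ∫_9^40 1/x^3 dx = 0.00586034.
Endpoint term: (f(9) + f(40))/2 = (0.00137174 + 1.56250e-05)/2 = 0.000693684.
Integral + boundary = 0.00655402.
Correction k=1: B_{2}/2! · (f^{(1)}(40) − f^{(1)}(9)) = 1/12 · (-1.17187e-06 − (-0.000457247)) = 3.80063e-05.
Partial sum through k=1: 0.00659203.
Correction k=2: B_{4}/4! · (f^{(3)}(40) − f^{(3)}(9)) = −1/720 · (-1.46484e-08 − (-0.000112901)) = -1.56786e-07.
Partial sum through k=2: 0.00659187.
Correction k=3: B_{6}/6! · (f^{(5)}(40) − f^{(5)}(9)) = 1/30240 · (-3.84521e-10 − (-5.85410e-05)) = 1.93587e-09.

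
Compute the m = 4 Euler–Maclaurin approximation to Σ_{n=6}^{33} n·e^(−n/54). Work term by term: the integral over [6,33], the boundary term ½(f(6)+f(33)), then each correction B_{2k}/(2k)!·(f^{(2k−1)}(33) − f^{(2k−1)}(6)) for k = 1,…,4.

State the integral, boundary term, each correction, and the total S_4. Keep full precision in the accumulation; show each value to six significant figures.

S_4 ≈ 361.043

The integral term ∫_6^33 x·e^(−x/54) dx = 349.452.
Endpoint term: (f(6) + f(33))/2 = (5.36904 + 17.9107)/2 = 11.6399.
Integral + boundary = 361.092.
Correction k=1: B_{2}/2! · (f^{(1)}(33) − f^{(1)}(6)) = 1/12 · (0.211068 − 0.795413) = -0.0486954.
Running total after k=1: 361.043.
Correction k=2: B_{4}/4! · (f^{(3)}(33) − f^{(3)}(6)) = −1/720 · (0.000444638 − 0.000886520) = 6.13725e-07.
Running total after k=2: 361.043.
Correction k=3: B_{6}/6! · (f^{(5)}(33) − f^{(5)}(6)) = 1/30240 · (2.80141e-07 − 5.14494e-07) = -7.74975e-12.
Running total after k=3: 361.043.
Correction k=4: B_{8}/8! · (f^{(7)}(33) − f^{(7)}(6)) = −1/1209600 · (1.39849e-10 − 2.48617e-10) = 8.99207e-17.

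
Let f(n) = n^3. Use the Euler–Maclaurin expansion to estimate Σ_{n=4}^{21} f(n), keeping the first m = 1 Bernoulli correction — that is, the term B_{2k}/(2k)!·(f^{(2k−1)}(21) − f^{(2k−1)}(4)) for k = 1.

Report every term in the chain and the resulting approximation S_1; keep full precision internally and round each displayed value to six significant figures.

Integral: ∫_4^21 x^3 dx = 48556.2.
Boundary: ½(f(4) + f(21)) = ½(64.0000 + 9261.00) = 4662.50.
Integral + boundary = 53218.8.
Correction k=1: B_{2}/2! · (f^{(1)}(21) − f^{(1)}(4)) = 1/12 · (1323.00 − 48.0000) = 106.250.

S_1 ≈ 53325.0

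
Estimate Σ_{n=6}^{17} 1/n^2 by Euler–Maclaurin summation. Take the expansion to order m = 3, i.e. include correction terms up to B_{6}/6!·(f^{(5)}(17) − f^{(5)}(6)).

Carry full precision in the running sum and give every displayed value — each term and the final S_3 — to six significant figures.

S_3 ≈ 0.124196

The integral term ∫_6^17 1/x^2 dx = 0.107843.
Endpoint term: (f(6) + f(17))/2 = (0.0277778 + 0.00346021)/2 = 0.0156190.
So far: 0.123462.
Correction k=1: B_{2}/2! · (f^{(1)}(17) − f^{(1)}(6)) = 1/12 · (-0.000407083 − (-0.00925926)) = 0.000737681.
Partial sum through k=1: 0.124200.
Correction k=2: B_{4}/4! · (f^{(3)}(17) − f^{(3)}(6)) = −1/720 · (-1.69031e-05 − (-0.00308642)) = -4.26322e-06.
Partial sum through k=2: 0.124196.
Correction k=3: B_{6}/6! · (f^{(5)}(17) − f^{(5)}(6)) = 1/30240 · (-1.75465e-06 − (-0.00257202)) = 8.49954e-08.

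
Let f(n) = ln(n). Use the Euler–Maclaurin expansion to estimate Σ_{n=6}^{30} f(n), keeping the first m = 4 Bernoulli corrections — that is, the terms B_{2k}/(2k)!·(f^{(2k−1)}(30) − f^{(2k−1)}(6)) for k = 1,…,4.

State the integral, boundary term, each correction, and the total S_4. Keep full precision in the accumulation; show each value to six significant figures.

S_4 ≈ 69.8707

Integral: ∫_6^30 ln(x) dx = 67.2854.
Boundary: ½(f(6) + f(30)) = ½(1.79176 + 3.40120) = 2.59648.
Integral + boundary = 69.8818.
k=1: B_{2}/(2)! × [f^{(1)}(30) − f^{(1)}(6)] = 1/12 × (0.0333333 − 0.166667) = -0.0111111.
Running total after k=1: 69.8707.
k=2: B_{4}/(4)! × [f^{(3)}(30) − f^{(3)}(6)] = −1/720 × (7.40741e-05 − 0.00925926) = 1.27572e-05.
Running total after k=2: 69.8707.
k=3: B_{6}/(6)! × [f^{(5)}(30) − f^{(5)}(6)] = 1/30240 × (9.87654e-07 − 0.00308642) = -1.02031e-07.
Running total after k=3: 69.8707.
k=4: B_{8}/(8)! × [f^{(7)}(30) − f^{(7)}(6)] = −1/1209600 × (3.29218e-08 − 0.00257202) = 2.12631e-09.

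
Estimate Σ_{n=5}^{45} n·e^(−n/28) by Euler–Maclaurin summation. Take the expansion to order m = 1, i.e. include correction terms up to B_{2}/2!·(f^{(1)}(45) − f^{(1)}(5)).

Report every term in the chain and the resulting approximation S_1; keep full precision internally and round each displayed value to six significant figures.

S_1 ≈ 369.688

The integral term ∫_5^45 x·e^(−x/28) dx = 363.154.
Boundary: ½(f(5) + f(45)) = ½(4.18232 + 9.02068) = 6.60150.
Running total after boundary: 369.755.
Correction k=1: B_{2}/2! · (f^{(1)}(45) − f^{(1)}(5)) = 1/12 · (-0.121708 − 0.687096) = -0.0674003.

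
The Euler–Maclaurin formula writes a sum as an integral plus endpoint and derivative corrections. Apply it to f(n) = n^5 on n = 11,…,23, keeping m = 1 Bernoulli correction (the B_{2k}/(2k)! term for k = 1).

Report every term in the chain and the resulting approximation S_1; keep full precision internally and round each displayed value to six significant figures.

Integral: ∫_11^23 x^5 dx = 2.43774e+07.
½[f(11) + f(23)] = ½[161051 + 6.43634e+06] = 3.29870e+06.
Integral + boundary = 2.76761e+07.
k=1: B_{2}/(2)! × [f^{(1)}(23) − f^{(1)}(11)] = 1/12 × (1.39920e+06 − 73205.0) = 110500.

S_1 ≈ 2.77866e+07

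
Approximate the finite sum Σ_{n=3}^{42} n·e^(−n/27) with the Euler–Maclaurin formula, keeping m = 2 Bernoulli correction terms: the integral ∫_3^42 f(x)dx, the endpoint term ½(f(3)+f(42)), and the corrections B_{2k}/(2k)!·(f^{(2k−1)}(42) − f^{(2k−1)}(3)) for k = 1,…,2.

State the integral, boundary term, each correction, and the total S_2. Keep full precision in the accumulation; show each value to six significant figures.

∫_3^42 x·e^(−x/27) dx evaluates to 331.593.
Boundary: ½(f(3) + f(42)) = ½(2.68452 + 8.86503) = 5.77477.
So far: 337.367.
k=1: B_{2}/(2)! × [f^{(1)}(42) − f^{(1)}(3)] = 1/12 × (-0.117262 − 0.795413) = -0.0760562.
After k=1: 337.291.
k=2: B_{4}/(4)! × [f^{(3)}(42) − f^{(3)}(3)] = −1/720 × (0.000418219 − 0.00354608) = 4.34425e-06.

S_2 ≈ 337.291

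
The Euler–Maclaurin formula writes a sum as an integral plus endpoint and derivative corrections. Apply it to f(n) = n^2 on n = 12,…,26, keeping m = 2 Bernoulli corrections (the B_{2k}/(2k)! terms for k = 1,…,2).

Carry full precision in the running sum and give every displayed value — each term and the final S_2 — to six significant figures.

The integral term ∫_12^26 x^2 dx = 5282.67.
½[f(12) + f(26)] = ½[144.000 + 676.000] = 410.000.
Running total after boundary: 5692.67.
Order-1 term: 1/12 · (52.0000 − 24.0000) = 2.33333.
Running total after k=1: 5695.00.
Order-2 term: −1/720 · (0.00000 − 0.00000) = 0.00000.

S_2 ≈ 5695.00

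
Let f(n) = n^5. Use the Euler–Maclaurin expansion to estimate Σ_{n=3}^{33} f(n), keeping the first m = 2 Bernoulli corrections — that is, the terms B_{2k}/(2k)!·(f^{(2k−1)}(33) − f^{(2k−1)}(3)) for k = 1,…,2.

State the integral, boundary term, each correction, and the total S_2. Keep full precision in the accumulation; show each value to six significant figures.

S_2 ≈ 2.35306e+08

Integral: ∫_3^33 x^5 dx = 2.15245e+08.
Endpoint term: (f(3) + f(33))/2 = (243.000 + 3.91354e+07)/2 = 1.95678e+07.
So far: 2.34812e+08.
k=1: B_{2}/(2)! × [f^{(1)}(33) − f^{(1)}(3)] = 1/12 × (5.92960e+06 − 405.000) = 494100.
Partial sum through k=1: 2.35306e+08.
k=2: B_{4}/(4)! × [f^{(3)}(33) − f^{(3)}(3)] = −1/720 × (65340.0 − 540.000) = -90.0000.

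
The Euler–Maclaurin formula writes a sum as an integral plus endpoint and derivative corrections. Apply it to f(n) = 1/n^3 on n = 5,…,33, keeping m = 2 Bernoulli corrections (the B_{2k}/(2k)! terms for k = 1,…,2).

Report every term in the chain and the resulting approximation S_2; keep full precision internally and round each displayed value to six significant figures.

S_2 ≈ 0.0239492

∫_5^33 1/x^3 dx evaluates to 0.0195409.
½[f(5) + f(33)] = ½[0.00800000 + 2.78265e-05] = 0.00401391.
Running total after boundary: 0.0235548.
Correction k=1: B_{2}/2! · (f^{(1)}(33) − f^{(1)}(5)) = 1/12 · (-2.52968e-06 − (-0.00480000)) = 0.000399789.
After k=1: 0.0239546.
Correction k=2: B_{4}/4! · (f^{(3)}(33) − f^{(3)}(5)) = −1/720 · (-4.64588e-08 − (-0.00384000)) = -5.33327e-06.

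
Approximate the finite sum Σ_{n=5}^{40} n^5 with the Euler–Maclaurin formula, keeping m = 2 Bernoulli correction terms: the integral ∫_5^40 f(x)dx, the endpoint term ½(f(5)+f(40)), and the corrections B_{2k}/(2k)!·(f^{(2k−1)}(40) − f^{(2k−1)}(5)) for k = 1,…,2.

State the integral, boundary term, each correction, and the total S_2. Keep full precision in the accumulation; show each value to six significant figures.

S_2 ≈ 7.34932e+08

The integral term ∫_5^40 x^5 dx = 6.82664e+08.
½[f(5) + f(40)] = ½[3125.00 + 1.02400e+08] = 5.12016e+07.
Running total after boundary: 7.33866e+08.
k=1: B_{2}/(2)! × [f^{(1)}(40) − f^{(1)}(5)] = 1/12 × (1.28000e+07 − 3125.00) = 1.06641e+06.
Running total after k=1: 7.34932e+08.
k=2: B_{4}/(4)! × [f^{(3)}(40) − f^{(3)}(5)] = −1/720 × (96000.0 − 1500.00) = -131.250.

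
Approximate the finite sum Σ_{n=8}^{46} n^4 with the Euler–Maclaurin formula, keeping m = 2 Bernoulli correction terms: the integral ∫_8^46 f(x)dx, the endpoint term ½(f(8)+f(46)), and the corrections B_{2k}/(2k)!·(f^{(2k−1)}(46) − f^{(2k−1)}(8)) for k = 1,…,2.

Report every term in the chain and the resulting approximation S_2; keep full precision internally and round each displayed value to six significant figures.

S_2 ≈ 4.34591e+07

∫_8^46 x^4 dx evaluates to 4.11860e+07.
Boundary: ½(f(8) + f(46)) = ½(4096.00 + 4.47746e+06) = 2.24078e+06.
Integral + boundary = 4.34268e+07.
Order-1 term: 1/12 · (389344 − 2048.00) = 32274.7.
Partial sum through k=1: 4.34591e+07.
Order-2 term: −1/720 · (1104.00 − 192.000) = -1.26667.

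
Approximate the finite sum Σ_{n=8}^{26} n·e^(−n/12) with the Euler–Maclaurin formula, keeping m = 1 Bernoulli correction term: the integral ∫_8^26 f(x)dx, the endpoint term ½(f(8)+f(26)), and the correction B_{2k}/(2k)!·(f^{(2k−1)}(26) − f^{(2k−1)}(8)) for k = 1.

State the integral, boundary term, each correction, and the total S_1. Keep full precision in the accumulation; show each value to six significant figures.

∫_8^26 x·e^(−x/12) dx evaluates to 70.9813.
Boundary: ½(f(8) + f(26)) = ½(4.10734 + 2.97853) = 3.54293.
Running total after boundary: 74.5242.
k=1: B_{2}/(2)! × [f^{(1)}(26) − f^{(1)}(8)] = 1/12 × (-0.133652 − 0.171139) = -0.0253993.

S_1 ≈ 74.4988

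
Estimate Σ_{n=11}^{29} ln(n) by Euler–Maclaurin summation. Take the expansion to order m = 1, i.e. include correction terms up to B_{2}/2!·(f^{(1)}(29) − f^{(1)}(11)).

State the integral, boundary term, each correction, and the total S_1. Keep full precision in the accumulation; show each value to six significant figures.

The integral term ∫_11^29 ln(x) dx = 53.2747.
Boundary: ½(f(11) + f(29)) = ½(2.39790 + 3.36730) = 2.88260.
Integral + boundary = 56.1573.
Correction k=1: B_{2}/2! · (f^{(1)}(29) − f^{(1)}(11)) = 1/12 · (0.0344828 − 0.0909091) = -0.00470219.

S_1 ≈ 56.1526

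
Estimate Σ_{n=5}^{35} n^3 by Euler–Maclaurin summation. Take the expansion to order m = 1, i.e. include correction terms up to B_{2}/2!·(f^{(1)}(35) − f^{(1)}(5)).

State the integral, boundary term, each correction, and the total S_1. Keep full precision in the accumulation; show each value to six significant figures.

S_1 ≈ 396800

∫_5^35 x^3 dx evaluates to 375000.
Endpoint term: (f(5) + f(35))/2 = (125.000 + 42875.0)/2 = 21500.0.
So far: 396500.
Order-1 term: 1/12 · (3675.00 − 75.0000) = 300.000.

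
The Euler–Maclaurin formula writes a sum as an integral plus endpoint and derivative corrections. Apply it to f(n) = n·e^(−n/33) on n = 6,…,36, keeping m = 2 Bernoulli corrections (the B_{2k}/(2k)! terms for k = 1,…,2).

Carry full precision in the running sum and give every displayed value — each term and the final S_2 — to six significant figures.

S_2 ≈ 316.659

The integral term ∫_6^36 x·e^(−x/33) dx = 308.171.
Endpoint term: (f(6) + f(36))/2 = (5.00252 + 12.0928)/2 = 8.54766.
Integral + boundary = 316.718.
k=1: B_{2}/(2)! × [f^{(1)}(36) − f^{(1)}(6)] = 1/12 × (-0.0305374 − 0.682161) = -0.0593916.
After k=1: 316.659.
k=2: B_{4}/(4)! × [f^{(3)}(36) − f^{(3)}(6)] = −1/720 × (0.000588875 − 0.00215764) = 2.17884e-06.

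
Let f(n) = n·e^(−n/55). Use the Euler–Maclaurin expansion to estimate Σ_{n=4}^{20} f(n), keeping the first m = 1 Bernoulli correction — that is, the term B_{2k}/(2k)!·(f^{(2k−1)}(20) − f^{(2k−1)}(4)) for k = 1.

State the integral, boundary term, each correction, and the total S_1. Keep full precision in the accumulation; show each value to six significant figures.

Integral: ∫_4^20 x·e^(−x/55) dx = 149.909.
½[f(4) + f(20)] = ½[3.71942 + 13.9029] = 8.81115.
Integral + boundary = 158.720.
Order-1 term: 1/12 · (0.442364 − 0.862229) = -0.0349887.

S_1 ≈ 158.685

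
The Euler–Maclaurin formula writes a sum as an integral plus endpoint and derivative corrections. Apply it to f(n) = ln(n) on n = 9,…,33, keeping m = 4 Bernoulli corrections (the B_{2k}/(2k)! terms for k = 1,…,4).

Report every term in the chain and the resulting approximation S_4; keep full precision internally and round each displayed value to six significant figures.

S_4 ≈ 74.4499

Integral: ∫_9^33 ln(x) dx = 71.6097.
Boundary: ½(f(9) + f(33)) = ½(2.19722 + 3.49651) = 2.84687.
So far: 74.4566.
Correction k=1: B_{2}/2! · (f^{(1)}(33) − f^{(1)}(9)) = 1/12 · (0.0303030 − 0.111111) = -0.00673401.
Running total after k=1: 74.4499.
Correction k=2: B_{4}/4! · (f^{(3)}(33) − f^{(3)}(9)) = −1/720 · (5.56529e-05 − 0.00274348) = 3.73310e-06.
Running total after k=2: 74.4499.
Correction k=3: B_{6}/6! · (f^{(5)}(33) − f^{(5)}(9)) = 1/30240 · (6.13256e-07 − 0.000406442) = -1.34203e-08.
Running total after k=3: 74.4499.
Correction k=4: B_{8}/8! · (f^{(7)}(33) − f^{(7)}(9)) = −1/1209600 · (1.68941e-08 − 0.000150534) = 1.24436e-10.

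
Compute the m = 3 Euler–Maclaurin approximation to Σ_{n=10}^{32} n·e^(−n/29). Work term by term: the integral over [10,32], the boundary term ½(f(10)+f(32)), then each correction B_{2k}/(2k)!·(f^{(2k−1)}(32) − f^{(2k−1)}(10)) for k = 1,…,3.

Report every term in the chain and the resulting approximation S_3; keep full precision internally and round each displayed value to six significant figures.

S_3 ≈ 223.121

The integral term ∫_10^32 x·e^(−x/29) dx = 214.313.
½[f(10) + f(32)] = ½[7.08342 + 10.6152] = 8.84932.
So far: 223.163.
k=1: B_{2}/(2)! × [f^{(1)}(32) − f^{(1)}(10)] = 1/12 × (-0.0343164 − 0.464086) = -0.0415336.
After k=1: 223.121.
k=2: B_{4}/(4)! × [f^{(3)}(32) − f^{(3)}(10)] = −1/720 × (0.000748079 − 0.00223635) = 2.06705e-06.
After k=2: 223.121.
k=3: B_{6}/(6)! × [f^{(5)}(32) − f^{(5)}(10)] = 1/30240 × (1.82754e-06 − 4.66216e-06) = -9.37374e-11.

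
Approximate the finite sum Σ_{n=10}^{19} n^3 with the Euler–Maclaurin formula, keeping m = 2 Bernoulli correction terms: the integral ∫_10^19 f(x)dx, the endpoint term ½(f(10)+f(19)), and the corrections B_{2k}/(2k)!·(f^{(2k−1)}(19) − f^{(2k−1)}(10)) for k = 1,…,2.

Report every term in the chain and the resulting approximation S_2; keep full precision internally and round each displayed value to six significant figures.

S_2 ≈ 34075.0

Integral: ∫_10^19 x^3 dx = 30080.2.
Boundary: ½(f(10) + f(19)) = ½(1000.00 + 6859.00) = 3929.50.
Running total after boundary: 34009.8.
Order-1 term: 1/12 · (1083.00 − 300.000) = 65.2500.
Partial sum through k=1: 34075.0.
Order-2 term: −1/720 · (6.00000 − 6.00000) = 0.00000.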